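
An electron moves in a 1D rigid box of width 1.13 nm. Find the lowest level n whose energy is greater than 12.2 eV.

E_1 = h²/(8m_eL²) = 4.718×10^-20 J = 0.2945 eV.
Need n² > 12.2/0.2945 = 41.43, i.e. n > 6.437.
The smallest integer satisfying this is n = 7.

n = 7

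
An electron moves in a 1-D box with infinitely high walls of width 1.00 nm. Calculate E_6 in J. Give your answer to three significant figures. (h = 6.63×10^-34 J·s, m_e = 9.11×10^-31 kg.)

For an infinite well E_n = n²h²/(8m_eL²), so E_1 = h²/(8m_eL²) = (6.63×10^-34)²/(8·9.11×10^-31·(1.00×10^-9 m)²) = 6.031×10^-20 J.
Then E_6 = 6²·E_1 = 36·6.031×10^-20 J = 2.17×10^-18 J.

E_6 = 2.17×10^-18 J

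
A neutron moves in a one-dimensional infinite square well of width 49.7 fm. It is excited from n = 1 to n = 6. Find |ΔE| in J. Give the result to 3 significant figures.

E_1 = h²/(8m_nL²) = 1.326×10^-14 J.
|ΔE| = |1² − 6²|·E_1 = 35·1.326×10^-14 J = 4.64×10^-13 J.

|ΔE| = 4.64×10^-13 J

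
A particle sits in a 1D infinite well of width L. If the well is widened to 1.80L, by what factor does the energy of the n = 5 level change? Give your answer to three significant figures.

E_n ∝ 1/L², so the energy scales by 1/1.80² = 0.309.

0.309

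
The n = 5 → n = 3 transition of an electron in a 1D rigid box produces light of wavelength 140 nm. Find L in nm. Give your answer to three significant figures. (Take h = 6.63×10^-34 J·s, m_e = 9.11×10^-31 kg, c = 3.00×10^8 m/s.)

The photon carries ΔE = hc/λ = 6.63×10^-34·3.00×10^8/1.40×10^-7 m = 1.421×10^-18 J.
Since ΔE = (5² − 3²)E_1, E_1 = 8.881×10^-20 J, and L = h/√(8m_eE_1) = 8.24×10^-10 m = 0.824 nm.

L = 0.824 nm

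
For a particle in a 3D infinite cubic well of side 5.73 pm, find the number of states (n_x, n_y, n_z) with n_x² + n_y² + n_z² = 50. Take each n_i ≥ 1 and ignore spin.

The level has n_x² + n_y² + n_z² = 50. The ordered positive-integer solutions are (3, 4, 5), (3, 5, 4), (4, 3, 5), (4, 5, 3), (5, 3, 4), (5, 4, 3).
That gives 6 states.

degeneracy = 6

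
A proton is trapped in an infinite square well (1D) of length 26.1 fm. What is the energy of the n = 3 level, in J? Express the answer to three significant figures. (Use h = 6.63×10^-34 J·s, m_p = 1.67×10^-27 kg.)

E_3 = 4.35×10^-13 J

For an infinite well E_n = n²h²/(8m_pL²), so E_1 = h²/(8m_pL²) = (6.63×10^-34)²/(8·1.67×10^-27·(2.61×10^-14 m)²) = 4.830×10^-14 J.
Then E_3 = 3²·E_1 = 9·4.830×10^-14 J = 4.35×10^-13 J.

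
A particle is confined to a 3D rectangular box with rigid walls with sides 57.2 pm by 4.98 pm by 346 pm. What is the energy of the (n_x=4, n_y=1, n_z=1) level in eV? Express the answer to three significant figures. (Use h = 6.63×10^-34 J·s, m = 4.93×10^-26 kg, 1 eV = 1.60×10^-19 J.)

For a 3D rectangular well E = (h²/8m)·Σ n_i²/L_i² = (6.63×10^-34)²/(8·4.93×10^-26) · [4²/(57.2 pm)² + 1²/(4.98 pm)² + 1²/(346 pm)²].
Evaluating gives E = 5.040×10^-20 J = 0.315 eV.

E = 0.315 eV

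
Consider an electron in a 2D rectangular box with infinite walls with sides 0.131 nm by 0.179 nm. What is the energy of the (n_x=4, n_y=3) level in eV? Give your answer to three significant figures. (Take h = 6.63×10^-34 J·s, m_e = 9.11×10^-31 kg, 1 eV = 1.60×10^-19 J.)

E = 457 eV

For a 2D rectangular well E = (h²/8m_e)·Σ n_i²/L_i² = (6.63×10^-34)²/(8·9.11×10^-31) · [4²/(0.131 nm)² + 3²/(0.179 nm)²].
Evaluating gives E = 7.318×10^-17 J = 457 eV.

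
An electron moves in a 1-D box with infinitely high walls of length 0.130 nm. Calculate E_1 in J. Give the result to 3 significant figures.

E_1 = 3.56×10^-18 J

For an infinite well E_n = n²h²/(8m_eL²), so E_1 = h²/(8m_eL²) = (6.626×10^-34)²/(8·9.109×10^-31·(1.30×10^-10 m)²) = 3.565×10^-18 J.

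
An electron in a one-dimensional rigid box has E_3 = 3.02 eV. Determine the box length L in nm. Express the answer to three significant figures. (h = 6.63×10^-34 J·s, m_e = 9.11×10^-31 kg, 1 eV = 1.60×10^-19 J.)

From E_n = n²h²/(8m_eL²), L = n·h/√(8m_eE_n).
E_3 = 3.02 eV = 4.832×10^-19 J, so L = 3·6.63×10^-34/√(8·9.11×10^-31·4.832×10^-19) = 1.06×10^-9 m = 1.06 nm.

L = 1.06 nm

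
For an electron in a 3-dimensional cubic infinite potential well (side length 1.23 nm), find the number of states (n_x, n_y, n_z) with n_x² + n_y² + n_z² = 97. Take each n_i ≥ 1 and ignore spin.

degeneracy = 3

The level has n_x² + n_y² + n_z² = 97. The ordered positive-integer solutions are (5, 6, 6), (6, 5, 6), (6, 6, 5).
That gives 3 states.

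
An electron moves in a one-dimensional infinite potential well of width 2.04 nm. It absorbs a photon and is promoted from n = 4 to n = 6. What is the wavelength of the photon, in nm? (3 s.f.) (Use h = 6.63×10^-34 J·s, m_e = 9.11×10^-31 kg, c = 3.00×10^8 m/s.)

λ = 686 nm

E_1 = h²/(8m_eL²) = 1.449×10^-20 J, so ΔE = (6² − 4²)E_1 = 2.898×10^-19 J.
λ = hc/ΔE = (6.63×10^-34·3.00×10^8)/2.898×10^-19 = 6.86×10^-7 m = 686 nm.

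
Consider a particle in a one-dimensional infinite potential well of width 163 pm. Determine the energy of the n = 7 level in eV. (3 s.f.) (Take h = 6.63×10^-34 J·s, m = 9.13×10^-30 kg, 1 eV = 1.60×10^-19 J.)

For an infinite well E_n = n²h²/(8mL²), so E_1 = h²/(8mL²) = (6.63×10^-34)²/(8·9.13×10^-30·(1.63×10^-10 m)²) = 2.265×10^-19 J.
Then E_7 = 7²·E_1 = 49·2.265×10^-19 J = 1.110×10^-17 J.
Converting, E_7 = 1.110×10^-17 J / (1.60×10^-19 J/eV) = 69.4 eV.

E_7 = 69.4 eV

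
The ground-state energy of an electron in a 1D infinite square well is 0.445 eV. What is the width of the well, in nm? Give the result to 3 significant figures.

From E_n = n²h²/(8m_eL²), L = n·h/√(8m_eE_n).
E_1 = 0.445 eV = 7.129×10^-20 J, so L = 1·6.626×10^-34/√(8·9.109×10^-31·7.129×10^-20) = 9.19×10^-10 m = 0.919 nm.

L = 0.919 nm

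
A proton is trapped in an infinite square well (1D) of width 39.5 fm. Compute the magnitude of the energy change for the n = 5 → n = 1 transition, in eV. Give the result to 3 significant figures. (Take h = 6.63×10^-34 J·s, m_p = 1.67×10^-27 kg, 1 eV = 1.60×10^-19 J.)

E_1 = h²/(8m_pL²) = 2.109×10^-14 J.
|ΔE| = |5² − 1²|·E_1 = 24·2.109×10^-14 J = 5.062×10^-13 J = 3.16×10^6 eV.

|ΔE| = 3.16×10^6 eV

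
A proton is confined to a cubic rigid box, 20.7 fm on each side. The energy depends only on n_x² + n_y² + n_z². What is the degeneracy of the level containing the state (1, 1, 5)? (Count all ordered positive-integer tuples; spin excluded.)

degeneracy = 4

The level has n_x² + n_y² + n_z² = 27. The ordered positive-integer solutions are (1, 1, 5), (1, 5, 1), (3, 3, 3), (5, 1, 1).
That gives 4 states.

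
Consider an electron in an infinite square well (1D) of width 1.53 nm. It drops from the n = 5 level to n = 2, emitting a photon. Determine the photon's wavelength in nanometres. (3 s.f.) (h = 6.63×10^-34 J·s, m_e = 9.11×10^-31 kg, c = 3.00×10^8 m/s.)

λ = 368 nm

E_1 = h²/(8m_eL²) = 2.577×10^-20 J, so ΔE = (5² − 2²)E_1 = 5.412×10^-19 J.
λ = hc/ΔE = (6.63×10^-34·3.00×10^8)/5.412×10^-19 = 3.68×10^-7 m = 368 nm.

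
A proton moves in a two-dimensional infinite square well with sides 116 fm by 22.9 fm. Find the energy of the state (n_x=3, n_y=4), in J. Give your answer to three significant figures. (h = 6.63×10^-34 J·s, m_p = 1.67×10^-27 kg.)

E = 1.03×10^-12 J

For a 2D rectangular well E = (h²/8m_p)·Σ n_i²/L_i² = (6.63×10^-34)²/(8·1.67×10^-27) · [3²/(116 fm)² + 4²/(22.9 fm)²].
Evaluating gives E = 1.03×10^-12 J.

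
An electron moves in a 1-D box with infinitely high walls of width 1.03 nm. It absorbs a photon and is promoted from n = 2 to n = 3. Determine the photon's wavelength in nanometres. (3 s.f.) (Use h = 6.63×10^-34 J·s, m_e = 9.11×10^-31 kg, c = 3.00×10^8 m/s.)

E_1 = h²/(8m_eL²) = 5.685×10^-20 J, so ΔE = (3² − 2²)E_1 = 2.842×10^-19 J.
λ = hc/ΔE = (6.63×10^-34·3.00×10^8)/2.842×10^-19 = 7.00×10^-7 m = 700 nm.

λ = 700 nm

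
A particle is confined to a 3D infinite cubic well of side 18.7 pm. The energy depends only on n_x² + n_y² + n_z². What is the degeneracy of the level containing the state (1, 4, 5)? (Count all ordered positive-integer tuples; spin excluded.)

degeneracy = 6

The level has n_x² + n_y² + n_z² = 42. The ordered positive-integer solutions are (1, 4, 5), (1, 5, 4), (4, 1, 5), (4, 5, 1), (5, 1, 4), (5, 4, 1).
That gives 6 states.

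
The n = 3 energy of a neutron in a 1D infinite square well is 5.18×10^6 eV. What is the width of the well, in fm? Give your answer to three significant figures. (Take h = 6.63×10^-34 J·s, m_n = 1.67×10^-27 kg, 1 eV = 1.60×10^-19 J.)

L = 18.9 fm

From E_n = n²h²/(8m_nL²), L = n·h/√(8m_nE_n).
E_3 = 5.18×10^6 eV = 8.288×10^-13 J, so L = 3·6.63×10^-34/√(8·1.67×10^-27·8.288×10^-13) = 1.89×10^-14 m = 18.9 fm.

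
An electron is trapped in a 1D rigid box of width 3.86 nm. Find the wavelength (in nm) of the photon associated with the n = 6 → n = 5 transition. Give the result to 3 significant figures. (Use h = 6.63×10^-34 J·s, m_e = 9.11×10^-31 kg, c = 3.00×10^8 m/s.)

λ = 4.47×10^3 nm

E_1 = h²/(8m_eL²) = 4.048×10^-21 J, so ΔE = (6² − 5²)E_1 = 4.453×10^-20 J.
λ = hc/ΔE = (6.63×10^-34·3.00×10^8)/4.453×10^-20 = 4.47×10^-6 m = 4.47×10^3 nm.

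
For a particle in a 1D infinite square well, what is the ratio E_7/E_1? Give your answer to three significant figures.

49.0

E_n ∝ n², so E_7/E_1 = 7²/1² = 49/1 = 49.0.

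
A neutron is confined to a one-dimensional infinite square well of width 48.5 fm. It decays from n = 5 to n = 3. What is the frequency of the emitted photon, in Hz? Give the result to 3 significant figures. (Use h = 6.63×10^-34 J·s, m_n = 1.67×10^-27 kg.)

f = 3.38×10^20 Hz

E_1 = h²/(8m_nL²) = 1.399×10^-14 J and ΔE = (5² − 3²)E_1 = 2.238×10^-13 J.
f = ΔE/h = 2.238×10^-13/6.63×10^-34 = 3.38×10^20 Hz.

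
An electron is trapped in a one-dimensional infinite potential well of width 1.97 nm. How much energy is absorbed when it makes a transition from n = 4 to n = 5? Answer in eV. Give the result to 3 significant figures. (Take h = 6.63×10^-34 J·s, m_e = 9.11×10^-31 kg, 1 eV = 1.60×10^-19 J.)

|ΔE| = 0.874 eV

E_1 = h²/(8m_eL²) = 1.554×10^-20 J.
|ΔE| = |4² − 5²|·E_1 = 9·1.554×10^-20 J = 1.399×10^-19 J = 0.874 eV.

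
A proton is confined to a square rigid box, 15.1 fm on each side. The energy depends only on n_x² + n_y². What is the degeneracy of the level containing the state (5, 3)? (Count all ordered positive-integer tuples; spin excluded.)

degeneracy = 2

The level has n_x² + n_y² = 34. The ordered positive-integer solutions are (3, 5), (5, 3).
That gives 2 states.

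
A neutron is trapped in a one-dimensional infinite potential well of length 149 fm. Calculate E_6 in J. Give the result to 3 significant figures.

For an infinite well E_n = n²h²/(8m_nL²), so E_1 = h²/(8m_nL²) = (6.626×10^-34)²/(8·1.675×10^-27·(1.49×10^-13 m)²) = 1.476×10^-15 J.
Then E_6 = 6²·E_1 = 36·1.476×10^-15 J = 5.31×10^-14 J.

E_6 = 5.31×10^-14 J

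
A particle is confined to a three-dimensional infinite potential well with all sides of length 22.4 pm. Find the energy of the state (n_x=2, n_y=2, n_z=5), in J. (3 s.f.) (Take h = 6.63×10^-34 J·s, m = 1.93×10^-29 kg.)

For a 3D rectangular well E = (h²/8m)·Σ n_i²/L_i² = (6.63×10^-34)²/(8·1.93×10^-29) · [2²/(22.4 pm)² + 2²/(22.4 pm)² + 5²/(22.4 pm)²].
Evaluating gives E = 1.87×10^-16 J.

E = 1.87×10^-16 J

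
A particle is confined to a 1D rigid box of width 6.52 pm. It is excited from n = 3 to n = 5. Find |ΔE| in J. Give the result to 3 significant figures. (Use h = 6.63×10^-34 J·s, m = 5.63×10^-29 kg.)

E_1 = h²/(8mL²) = 2.296×10^-17 J.
|ΔE| = |3² − 5²|·E_1 = 16·2.296×10^-17 J = 3.67×10^-16 J.

|ΔE| = 3.67×10^-16 J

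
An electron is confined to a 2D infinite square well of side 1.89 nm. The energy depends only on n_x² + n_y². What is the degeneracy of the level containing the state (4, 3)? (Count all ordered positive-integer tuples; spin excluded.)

The level has n_x² + n_y² = 25. The ordered positive-integer solutions are (3, 4), (4, 3).
That gives 2 states.

degeneracy = 2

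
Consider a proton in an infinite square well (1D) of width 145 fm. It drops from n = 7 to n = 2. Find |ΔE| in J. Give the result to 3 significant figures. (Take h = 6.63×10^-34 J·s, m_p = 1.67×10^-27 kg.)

E_1 = h²/(8m_pL²) = 1.565×10^-15 J.
|ΔE| = |7² − 2²|·E_1 = 45·1.565×10^-15 J = 7.04×10^-14 J.

|ΔE| = 7.04×10^-14 J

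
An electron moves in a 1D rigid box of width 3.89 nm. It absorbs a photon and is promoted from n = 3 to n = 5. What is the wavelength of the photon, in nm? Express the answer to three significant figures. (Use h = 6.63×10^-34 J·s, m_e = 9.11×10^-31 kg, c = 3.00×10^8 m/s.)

E_1 = h²/(8m_eL²) = 3.986×10^-21 J, so ΔE = (5² − 3²)E_1 = 6.378×10^-20 J.
λ = hc/ΔE = (6.63×10^-34·3.00×10^8)/6.378×10^-20 = 3.12×10^-6 m = 3.12×10^3 nm.

λ = 3.12×10^3 nm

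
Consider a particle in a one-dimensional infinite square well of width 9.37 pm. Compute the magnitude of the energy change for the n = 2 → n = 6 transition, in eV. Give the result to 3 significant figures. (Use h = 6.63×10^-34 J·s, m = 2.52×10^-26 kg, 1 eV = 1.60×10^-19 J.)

|ΔE| = 4.97 eV

E_1 = h²/(8mL²) = 2.483×10^-20 J.
|ΔE| = |2² − 6²|·E_1 = 32·2.483×10^-20 J = 7.946×10^-19 J = 4.97 eV.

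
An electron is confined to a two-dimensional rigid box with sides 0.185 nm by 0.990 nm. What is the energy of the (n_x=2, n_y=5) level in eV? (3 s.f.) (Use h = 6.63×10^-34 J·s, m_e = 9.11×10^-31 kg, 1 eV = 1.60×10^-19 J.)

For a 2D rectangular well E = (h²/8m_e)·Σ n_i²/L_i² = (6.63×10^-34)²/(8·9.11×10^-31) · [2²/(0.185 nm)² + 5²/(0.990 nm)²].
Evaluating gives E = 8.588×10^-18 J = 53.7 eV.

E = 53.7 eV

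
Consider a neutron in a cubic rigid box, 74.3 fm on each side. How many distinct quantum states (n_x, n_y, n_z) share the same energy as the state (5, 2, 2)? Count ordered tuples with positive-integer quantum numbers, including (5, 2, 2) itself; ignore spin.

The level has n_x² + n_y² + n_z² = 33. The ordered positive-integer solutions are (1, 4, 4), (2, 2, 5), (2, 5, 2), (4, 1, 4), (4, 4, 1), (5, 2, 2).
That gives 6 states.

degeneracy = 6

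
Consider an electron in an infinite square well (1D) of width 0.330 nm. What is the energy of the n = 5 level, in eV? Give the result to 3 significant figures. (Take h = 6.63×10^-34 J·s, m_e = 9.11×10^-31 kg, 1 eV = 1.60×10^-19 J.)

For an infinite well E_n = n²h²/(8m_eL²), so E_1 = h²/(8m_eL²) = (6.63×10^-34)²/(8·9.11×10^-31·(3.30×10^-10 m)²) = 5.538×10^-19 J.
Then E_5 = 5²·E_1 = 25·5.538×10^-19 J = 1.384×10^-17 J.
Converting, E_5 = 1.384×10^-17 J / (1.60×10^-19 J/eV) = 86.5 eV.

E_5 = 86.5 eV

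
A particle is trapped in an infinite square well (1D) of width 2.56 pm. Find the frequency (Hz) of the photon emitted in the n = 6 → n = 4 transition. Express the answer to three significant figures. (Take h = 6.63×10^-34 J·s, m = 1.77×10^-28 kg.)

E_1 = h²/(8mL²) = 4.737×10^-17 J and ΔE = (6² − 4²)E_1 = 9.474×10^-16 J.
f = ΔE/h = 9.474×10^-16/6.63×10^-34 = 1.43×10^18 Hz.

f = 1.43×10^18 Hz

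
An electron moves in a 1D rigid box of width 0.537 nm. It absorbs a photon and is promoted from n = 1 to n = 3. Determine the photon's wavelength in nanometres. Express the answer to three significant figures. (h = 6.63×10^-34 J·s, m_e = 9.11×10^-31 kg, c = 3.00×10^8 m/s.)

λ = 119 nm

E_1 = h²/(8m_eL²) = 2.092×10^-19 J, so ΔE = (3² − 1²)E_1 = 1.674×10^-18 J.
λ = hc/ΔE = (6.63×10^-34·3.00×10^8)/1.674×10^-18 = 1.19×10^-7 m = 119 nm.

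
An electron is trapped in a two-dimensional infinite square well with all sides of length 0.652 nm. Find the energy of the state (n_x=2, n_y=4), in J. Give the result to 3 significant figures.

For a 2D rectangular well E = (h²/8m_e)·Σ n_i²/L_i² = (6.626×10^-34)²/(8·9.109×10^-31) · [2²/(0.652 nm)² + 4²/(0.652 nm)²].
Evaluating gives E = 2.83×10^-18 J.

E = 2.83×10^-18 J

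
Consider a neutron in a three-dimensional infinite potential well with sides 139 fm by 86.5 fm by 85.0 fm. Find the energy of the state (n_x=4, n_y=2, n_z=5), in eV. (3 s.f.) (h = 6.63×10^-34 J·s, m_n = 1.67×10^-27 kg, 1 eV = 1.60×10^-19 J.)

E = 9.92×10^5 eV

For a 3D rectangular well E = (h²/8m_n)·Σ n_i²/L_i² = (6.63×10^-34)²/(8·1.67×10^-27) · [4²/(139 fm)² + 2²/(86.5 fm)² + 5²/(85.0 fm)²].
Evaluating gives E = 1.587×10^-13 J = 9.92×10^5 eV.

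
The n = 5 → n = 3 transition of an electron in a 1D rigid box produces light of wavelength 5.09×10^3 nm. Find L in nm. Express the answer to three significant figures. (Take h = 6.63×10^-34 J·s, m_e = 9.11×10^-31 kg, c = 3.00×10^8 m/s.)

The photon carries ΔE = hc/λ = 6.63×10^-34·3.00×10^8/5.09×10^-6 m = 3.908×10^-20 J.
Since ΔE = (5² − 3²)E_1, E_1 = 2.442×10^-21 J, and L = h/√(8m_eE_1) = 4.97×10^-9 m = 4.97 nm.

L = 4.97 nm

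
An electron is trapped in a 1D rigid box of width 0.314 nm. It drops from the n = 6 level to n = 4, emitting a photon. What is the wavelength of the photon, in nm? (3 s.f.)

λ = 16.3 nm

E_1 = h²/(8m_eL²) = 6.111×10^-19 J, so ΔE = (6² − 4²)E_1 = 1.222×10^-17 J.
λ = hc/ΔE = (6.626×10^-34·2.998×10^8)/1.222×10^-17 = 1.63×10^-8 m = 16.3 nm.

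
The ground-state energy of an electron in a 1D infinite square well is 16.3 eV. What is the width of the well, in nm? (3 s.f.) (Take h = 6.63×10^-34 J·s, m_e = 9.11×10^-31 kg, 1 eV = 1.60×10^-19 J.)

From E_n = n²h²/(8m_eL²), L = n·h/√(8m_eE_n).
E_1 = 16.3 eV = 2.608×10^-18 J, so L = 1·6.63×10^-34/√(8·9.11×10^-31·2.608×10^-18) = 1.52×10^-10 m = 0.152 nm.

L = 0.152 nm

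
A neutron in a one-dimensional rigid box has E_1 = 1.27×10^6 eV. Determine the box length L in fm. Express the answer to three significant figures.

From E_n = n²h²/(8m_nL²), L = n·h/√(8m_nE_n).
E_1 = 1.27×10^6 eV = 2.035×10^-13 J, so L = 1·6.626×10^-34/√(8·1.675×10^-27·2.035×10^-13) = 1.27×10^-14 m = 12.7 fm.

L = 12.7 fm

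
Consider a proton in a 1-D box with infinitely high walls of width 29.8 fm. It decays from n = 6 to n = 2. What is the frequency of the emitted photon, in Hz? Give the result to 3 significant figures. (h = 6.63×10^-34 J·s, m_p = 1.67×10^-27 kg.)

E_1 = h²/(8m_pL²) = 3.705×10^-14 J and ΔE = (6² − 2²)E_1 = 1.186×10^-12 J.
f = ΔE/h = 1.186×10^-12/6.63×10^-34 = 1.79×10^21 Hz.

f = 1.79×10^21 Hz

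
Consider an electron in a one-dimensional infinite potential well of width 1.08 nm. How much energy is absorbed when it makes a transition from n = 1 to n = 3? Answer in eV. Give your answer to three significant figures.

E_1 = h²/(8m_eL²) = 5.165×10^-20 J.
|ΔE| = |1² − 3²|·E_1 = 8·5.165×10^-20 J = 4.132×10^-19 J = 2.58 eV.

|ΔE| = 2.58 eV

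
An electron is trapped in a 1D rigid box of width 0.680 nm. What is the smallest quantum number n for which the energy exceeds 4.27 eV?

E_1 = h²/(8m_eL²) = 1.303×10^-19 J = 0.8134 eV.
Need n² > 4.27/0.8134 = 5.250, i.e. n > 2.291.
The smallest integer satisfying this is n = 3.

n = 3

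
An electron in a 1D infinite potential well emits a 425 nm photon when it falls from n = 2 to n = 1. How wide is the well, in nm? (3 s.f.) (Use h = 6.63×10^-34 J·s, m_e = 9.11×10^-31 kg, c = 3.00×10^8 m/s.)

L = 0.622 nm

The photon carries ΔE = hc/λ = 6.63×10^-34·3.00×10^8/4.25×10^-7 m = 4.680×10^-19 J.
Since ΔE = (2² − 1²)E_1, E_1 = 1.560×10^-19 J, and L = h/√(8m_eE_1) = 6.22×10^-10 m = 0.622 nm.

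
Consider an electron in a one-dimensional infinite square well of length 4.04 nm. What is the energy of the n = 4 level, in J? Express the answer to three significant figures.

For an infinite well E_n = n²h²/(8m_eL²), so E_1 = h²/(8m_eL²) = (6.626×10^-34)²/(8·9.109×10^-31·(4.04×10^-9 m)²) = 3.691×10^-21 J.
Then E_4 = 4²·E_1 = 16·3.691×10^-21 J = 5.91×10^-20 J.

E_4 = 5.91×10^-20 J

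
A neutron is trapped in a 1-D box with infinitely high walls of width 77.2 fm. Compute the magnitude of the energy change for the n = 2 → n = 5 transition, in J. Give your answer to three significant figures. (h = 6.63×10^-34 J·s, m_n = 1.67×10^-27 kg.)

|ΔE| = 1.16×10^-13 J

E_1 = h²/(8m_nL²) = 5.521×10^-15 J.
|ΔE| = |2² − 5²|·E_1 = 21·5.521×10^-15 J = 1.16×10^-13 J.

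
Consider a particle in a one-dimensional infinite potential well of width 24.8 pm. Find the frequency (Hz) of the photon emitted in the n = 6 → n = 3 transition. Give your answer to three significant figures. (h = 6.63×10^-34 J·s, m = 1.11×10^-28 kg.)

E_1 = h²/(8mL²) = 8.048×10^-19 J and ΔE = (6² − 3²)E_1 = 2.173×10^-17 J.
f = ΔE/h = 2.173×10^-17/6.63×10^-34 = 3.28×10^16 Hz.

f = 3.28×10^16 Hz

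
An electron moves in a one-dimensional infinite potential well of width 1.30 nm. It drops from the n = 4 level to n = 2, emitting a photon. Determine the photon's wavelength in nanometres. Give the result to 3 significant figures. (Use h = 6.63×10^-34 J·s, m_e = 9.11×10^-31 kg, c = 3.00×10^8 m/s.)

E_1 = h²/(8m_eL²) = 3.569×10^-20 J, so ΔE = (4² − 2²)E_1 = 4.283×10^-19 J.
λ = hc/ΔE = (6.63×10^-34·3.00×10^8)/4.283×10^-19 = 4.64×10^-7 m = 464 nm.

λ = 464 nm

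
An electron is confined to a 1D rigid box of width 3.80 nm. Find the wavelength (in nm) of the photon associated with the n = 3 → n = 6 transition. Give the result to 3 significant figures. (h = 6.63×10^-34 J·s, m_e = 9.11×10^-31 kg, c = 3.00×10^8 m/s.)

E_1 = h²/(8m_eL²) = 4.177×10^-21 J, so ΔE = (6² − 3²)E_1 = 1.128×10^-19 J.
λ = hc/ΔE = (6.63×10^-34·3.00×10^8)/1.128×10^-19 = 1.76×10^-6 m = 1.76×10^3 nm.

λ = 1.76×10^3 nm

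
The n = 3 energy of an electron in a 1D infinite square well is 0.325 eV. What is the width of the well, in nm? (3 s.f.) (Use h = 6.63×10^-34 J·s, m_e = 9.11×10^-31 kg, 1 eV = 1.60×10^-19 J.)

From E_n = n²h²/(8m_eL²), L = n·h/√(8m_eE_n).
E_3 = 0.325 eV = 5.200×10^-20 J, so L = 3·6.63×10^-34/√(8·9.11×10^-31·5.200×10^-20) = 3.23×10^-9 m = 3.23 nm.

L = 3.23 nm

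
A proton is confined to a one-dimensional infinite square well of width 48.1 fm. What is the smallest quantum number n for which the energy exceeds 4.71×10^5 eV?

n = 3

E_1 = h²/(8m_pL²) = 1.418×10^-14 J = 8.851×10^4 eV.
Need n² > 4.71×10^5/8.851×10^4 = 5.321, i.e. n > 2.307.
The smallest integer satisfying this is n = 3.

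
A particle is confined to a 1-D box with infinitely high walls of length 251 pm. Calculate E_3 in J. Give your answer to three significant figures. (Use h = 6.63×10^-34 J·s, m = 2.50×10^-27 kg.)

For an infinite well E_n = n²h²/(8mL²), so E_1 = h²/(8mL²) = (6.63×10^-34)²/(8·2.50×10^-27·(2.51×10^-10 m)²) = 3.489×10^-22 J.
Then E_3 = 3²·E_1 = 9·3.489×10^-22 J = 3.14×10^-21 J.

E_3 = 3.14×10^-21 J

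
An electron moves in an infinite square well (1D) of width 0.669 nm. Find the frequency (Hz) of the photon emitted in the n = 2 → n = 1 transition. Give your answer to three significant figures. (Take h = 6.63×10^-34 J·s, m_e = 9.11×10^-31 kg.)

E_1 = h²/(8m_eL²) = 1.348×10^-19 J and ΔE = (2² − 1²)E_1 = 4.044×10^-19 J.
f = ΔE/h = 4.044×10^-19/6.63×10^-34 = 6.10×10^14 Hz.

f = 6.10×10^14 Hz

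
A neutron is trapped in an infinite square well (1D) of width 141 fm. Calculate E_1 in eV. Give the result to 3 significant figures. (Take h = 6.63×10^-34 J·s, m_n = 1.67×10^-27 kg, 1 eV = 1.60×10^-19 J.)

For an infinite well E_n = n²h²/(8m_nL²), so E_1 = h²/(8m_nL²) = (6.63×10^-34)²/(8·1.67×10^-27·(1.41×10^-13 m)²) = 1.655×10^-15 J.
Converting, E_1 = 1.655×10^-15 J / (1.60×10^-19 J/eV) = 1.03×10^4 eV.

E_1 = 1.03×10^4 eV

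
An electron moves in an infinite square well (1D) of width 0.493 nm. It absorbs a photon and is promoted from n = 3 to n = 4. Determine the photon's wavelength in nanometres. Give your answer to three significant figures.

E_1 = h²/(8m_eL²) = 2.479×10^-19 J, so ΔE = (4² − 3²)E_1 = 1.735×10^-18 J.
λ = hc/ΔE = (6.626×10^-34·2.998×10^8)/1.735×10^-18 = 1.14×10^-7 m = 114 nm.

λ = 114 nm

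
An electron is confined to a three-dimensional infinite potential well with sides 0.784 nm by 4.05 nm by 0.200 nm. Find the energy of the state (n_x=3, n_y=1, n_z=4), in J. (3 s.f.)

For a 3D rectangular well E = (h²/8m_e)·Σ n_i²/L_i² = (6.626×10^-34)²/(8·9.109×10^-31) · [3²/(0.784 nm)² + 1²/(4.05 nm)² + 4²/(0.200 nm)²].
Evaluating gives E = 2.50×10^-17 J.

E = 2.50×10^-17 J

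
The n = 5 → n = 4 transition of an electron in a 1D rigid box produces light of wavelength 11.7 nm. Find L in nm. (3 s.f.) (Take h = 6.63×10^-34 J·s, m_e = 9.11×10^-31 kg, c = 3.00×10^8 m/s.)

L = 0.179 nm

The photon carries ΔE = hc/λ = 6.63×10^-34·3.00×10^8/1.17×10^-8 m = 1.700×10^-17 J.
Since ΔE = (5² − 4²)E_1, E_1 = 1.889×10^-18 J, and L = h/√(8m_eE_1) = 1.79×10^-10 m = 0.179 nm.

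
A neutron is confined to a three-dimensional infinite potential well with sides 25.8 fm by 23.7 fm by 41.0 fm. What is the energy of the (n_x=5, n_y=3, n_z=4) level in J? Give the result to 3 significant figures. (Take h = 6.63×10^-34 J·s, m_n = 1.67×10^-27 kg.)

E = 2.08×10^-12 J

For a 3D rectangular well E = (h²/8m_n)·Σ n_i²/L_i² = (6.63×10^-34)²/(8·1.67×10^-27) · [5²/(25.8 fm)² + 3²/(23.7 fm)² + 4²/(41.0 fm)²].
Evaluating gives E = 2.08×10^-12 J.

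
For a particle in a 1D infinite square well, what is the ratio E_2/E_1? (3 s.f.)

4.00

E_n ∝ n², so E_2/E_1 = 2²/1² = 4/1 = 4.00.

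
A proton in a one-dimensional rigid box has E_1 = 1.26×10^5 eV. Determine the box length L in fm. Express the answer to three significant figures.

From E_n = n²h²/(8m_pL²), L = n·h/√(8m_pE_n).
E_1 = 1.26×10^5 eV = 2.019×10^-14 J, so L = 1·6.626×10^-34/√(8·1.673×10^-27·2.019×10^-14) = 4.03×10^-14 m = 40.3 fm.

L = 40.3 fm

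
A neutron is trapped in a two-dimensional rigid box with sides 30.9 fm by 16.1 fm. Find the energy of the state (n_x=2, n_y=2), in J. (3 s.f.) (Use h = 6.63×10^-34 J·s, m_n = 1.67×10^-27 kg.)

E = 6.46×10^-13 J

For a 2D rectangular well E = (h²/8m_n)·Σ n_i²/L_i² = (6.63×10^-34)²/(8·1.67×10^-27) · [2²/(30.9 fm)² + 2²/(16.1 fm)²].
Evaluating gives E = 6.46×10^-13 J.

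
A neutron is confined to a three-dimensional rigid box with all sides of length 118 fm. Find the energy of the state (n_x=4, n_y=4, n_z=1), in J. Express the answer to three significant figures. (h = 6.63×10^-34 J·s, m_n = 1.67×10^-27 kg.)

For a 3D rectangular well E = (h²/8m_n)·Σ n_i²/L_i² = (6.63×10^-34)²/(8·1.67×10^-27) · [4²/(118 fm)² + 4²/(118 fm)² + 1²/(118 fm)²].
Evaluating gives E = 7.80×10^-14 J.

E = 7.80×10^-14 J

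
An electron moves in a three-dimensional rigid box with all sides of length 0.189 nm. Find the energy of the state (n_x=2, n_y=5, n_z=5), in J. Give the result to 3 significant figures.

E = 9.11×10^-17 J

For a 3D rectangular well E = (h²/8m_e)·Σ n_i²/L_i² = (6.626×10^-34)²/(8·9.109×10^-31) · [2²/(0.189 nm)² + 5²/(0.189 nm)² + 5²/(0.189 nm)²].
Evaluating gives E = 9.11×10^-17 J.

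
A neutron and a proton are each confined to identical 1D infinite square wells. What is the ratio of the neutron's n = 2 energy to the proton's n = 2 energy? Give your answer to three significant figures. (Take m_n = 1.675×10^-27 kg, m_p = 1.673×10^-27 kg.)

0.999

E_n ∝ 1/m at fixed n and L, so the ratio is m_p/m_n = 1.673×10^-27/1.675×10^-27 = 0.999.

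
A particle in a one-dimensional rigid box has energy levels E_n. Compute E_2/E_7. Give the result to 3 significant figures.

E_n ∝ n², so E_2/E_7 = 2²/7² = 4/49 = 0.0816.

0.0816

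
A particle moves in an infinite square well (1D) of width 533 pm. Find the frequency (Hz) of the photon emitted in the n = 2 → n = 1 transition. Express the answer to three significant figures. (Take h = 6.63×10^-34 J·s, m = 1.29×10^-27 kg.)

E_1 = h²/(8mL²) = 1.499×10^-22 J and ΔE = (2² − 1²)E_1 = 4.497×10^-22 J.
f = ΔE/h = 4.497×10^-22/6.63×10^-34 = 6.78×10^11 Hz.

f = 6.78×10^11 Hz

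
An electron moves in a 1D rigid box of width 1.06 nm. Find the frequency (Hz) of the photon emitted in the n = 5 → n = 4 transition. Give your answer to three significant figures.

E_1 = h²/(8m_eL²) = 5.362×10^-20 J and ΔE = (5² − 4²)E_1 = 4.826×10^-19 J.
f = ΔE/h = 4.826×10^-19/6.626×10^-34 = 7.28×10^14 Hz.

f = 7.28×10^14 Hz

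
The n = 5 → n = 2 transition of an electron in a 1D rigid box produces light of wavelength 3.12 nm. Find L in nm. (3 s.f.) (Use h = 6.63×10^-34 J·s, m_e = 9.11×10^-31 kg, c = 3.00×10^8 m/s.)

The photon carries ΔE = hc/λ = 6.63×10^-34·3.00×10^8/3.12×10^-9 m = 6.375×10^-17 J.
Since ΔE = (5² − 2²)E_1, E_1 = 3.036×10^-18 J, and L = h/√(8m_eE_1) = 1.41×10^-10 m = 0.141 nm.

L = 0.141 nm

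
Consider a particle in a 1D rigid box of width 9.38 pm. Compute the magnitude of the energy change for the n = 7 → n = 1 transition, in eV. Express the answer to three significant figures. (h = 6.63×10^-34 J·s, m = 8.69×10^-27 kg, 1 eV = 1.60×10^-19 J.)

E_1 = h²/(8mL²) = 7.186×10^-20 J.
|ΔE| = |7² − 1²|·E_1 = 48·7.186×10^-20 J = 3.449×10^-18 J = 21.6 eV.

|ΔE| = 21.6 eV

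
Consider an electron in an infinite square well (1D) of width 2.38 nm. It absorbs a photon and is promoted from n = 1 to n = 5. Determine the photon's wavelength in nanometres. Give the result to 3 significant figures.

λ = 778 nm

E_1 = h²/(8m_eL²) = 1.064×10^-20 J, so ΔE = (5² − 1²)E_1 = 2.554×10^-19 J.
λ = hc/ΔE = (6.626×10^-34·2.998×10^8)/2.554×10^-19 = 7.78×10^-7 m = 778 nm.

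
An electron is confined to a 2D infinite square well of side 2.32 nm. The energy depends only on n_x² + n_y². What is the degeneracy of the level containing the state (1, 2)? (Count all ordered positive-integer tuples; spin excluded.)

degeneracy = 2

The level has n_x² + n_y² = 5. The ordered positive-integer solutions are (1, 2), (2, 1).
That gives 2 states.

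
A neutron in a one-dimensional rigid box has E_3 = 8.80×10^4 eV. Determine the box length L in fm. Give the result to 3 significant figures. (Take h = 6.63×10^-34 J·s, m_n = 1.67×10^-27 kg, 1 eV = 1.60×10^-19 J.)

L = 145 fm

From E_n = n²h²/(8m_nL²), L = n·h/√(8m_nE_n).
E_3 = 8.80×10^4 eV = 1.408×10^-14 J, so L = 3·6.63×10^-34/√(8·1.67×10^-27·1.408×10^-14) = 1.45×10^-13 m = 145 fm.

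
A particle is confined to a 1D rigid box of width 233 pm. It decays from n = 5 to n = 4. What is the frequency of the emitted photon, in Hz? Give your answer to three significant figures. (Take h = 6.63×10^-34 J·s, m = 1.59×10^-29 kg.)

E_1 = h²/(8mL²) = 6.365×10^-20 J and ΔE = (5² − 4²)E_1 = 5.728×10^-19 J.
f = ΔE/h = 5.728×10^-19/6.63×10^-34 = 8.64×10^14 Hz.

f = 8.64×10^14 Hz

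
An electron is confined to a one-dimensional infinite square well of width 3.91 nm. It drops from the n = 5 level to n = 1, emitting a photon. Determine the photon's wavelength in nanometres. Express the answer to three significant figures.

λ = 2.10×10^3 nm

E_1 = h²/(8m_eL²) = 3.941×10^-21 J, so ΔE = (5² − 1²)E_1 = 9.458×10^-20 J.
λ = hc/ΔE = (6.626×10^-34·2.998×10^8)/9.458×10^-20 = 2.10×10^-6 m = 2.10×10^3 nm.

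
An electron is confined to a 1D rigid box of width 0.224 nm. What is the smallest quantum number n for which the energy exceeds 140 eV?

E_1 = h²/(8m_eL²) = 1.201×10^-18 J = 7.497 eV.
Need n² > 140/7.497 = 18.67, i.e. n > 4.321.
The smallest integer satisfying this is n = 5.

n = 5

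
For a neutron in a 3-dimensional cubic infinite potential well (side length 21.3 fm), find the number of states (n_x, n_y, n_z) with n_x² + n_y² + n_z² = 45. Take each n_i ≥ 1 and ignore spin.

degeneracy = 6

The level has n_x² + n_y² + n_z² = 45. The ordered positive-integer solutions are (2, 4, 5), (2, 5, 4), (4, 2, 5), (4, 5, 2), (5, 2, 4), (5, 4, 2).
That gives 6 states.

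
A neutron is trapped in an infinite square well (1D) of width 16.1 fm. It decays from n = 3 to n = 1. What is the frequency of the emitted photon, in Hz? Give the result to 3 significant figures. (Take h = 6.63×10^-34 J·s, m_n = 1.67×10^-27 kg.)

E_1 = h²/(8m_nL²) = 1.269×10^-13 J and ΔE = (3² − 1²)E_1 = 1.015×10^-12 J.
f = ΔE/h = 1.015×10^-12/6.63×10^-34 = 1.53×10^21 Hz.

f = 1.53×10^21 Hz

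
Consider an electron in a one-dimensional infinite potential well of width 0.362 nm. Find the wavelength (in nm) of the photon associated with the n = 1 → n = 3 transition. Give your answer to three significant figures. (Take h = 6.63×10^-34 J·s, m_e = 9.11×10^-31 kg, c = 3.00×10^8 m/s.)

E_1 = h²/(8m_eL²) = 4.603×10^-19 J, so ΔE = (3² − 1²)E_1 = 3.682×10^-18 J.
λ = hc/ΔE = (6.63×10^-34·3.00×10^8)/3.682×10^-18 = 5.40×10^-8 m = 54.0 nm.

λ = 54.0 nm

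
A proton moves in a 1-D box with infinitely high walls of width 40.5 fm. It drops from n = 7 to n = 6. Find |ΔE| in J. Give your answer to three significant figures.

|ΔE| = 2.60×10^-13 J

E_1 = h²/(8m_pL²) = 2.000×10^-14 J.
|ΔE| = |7² − 6²|·E_1 = 13·2.000×10^-14 J = 2.60×10^-13 J.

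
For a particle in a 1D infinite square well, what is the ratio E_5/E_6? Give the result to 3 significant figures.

E_n ∝ n², so E_5/E_6 = 5²/6² = 25/36 = 0.694.

0.694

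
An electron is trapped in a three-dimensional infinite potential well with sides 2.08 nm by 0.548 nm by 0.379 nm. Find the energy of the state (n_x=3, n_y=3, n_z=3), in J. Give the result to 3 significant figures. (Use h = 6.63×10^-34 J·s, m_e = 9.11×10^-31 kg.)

E = 5.71×10^-18 J

For a 3D rectangular well E = (h²/8m_e)·Σ n_i²/L_i² = (6.63×10^-34)²/(8·9.11×10^-31) · [3²/(2.08 nm)² + 3²/(0.548 nm)² + 3²/(0.379 nm)²].
Evaluating gives E = 5.71×10^-18 J.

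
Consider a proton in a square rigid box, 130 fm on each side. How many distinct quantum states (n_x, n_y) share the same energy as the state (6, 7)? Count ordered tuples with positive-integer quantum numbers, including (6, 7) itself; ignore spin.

degeneracy = 4

The level has n_x² + n_y² = 85. The ordered positive-integer solutions are (2, 9), (6, 7), (7, 6), (9, 2).
That gives 4 states.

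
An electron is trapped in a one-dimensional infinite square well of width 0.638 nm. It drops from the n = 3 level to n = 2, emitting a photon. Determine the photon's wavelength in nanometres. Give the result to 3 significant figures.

λ = 268 nm

E_1 = h²/(8m_eL²) = 1.480×10^-19 J, so ΔE = (3² − 2²)E_1 = 7.400×10^-19 J.
λ = hc/ΔE = (6.626×10^-34·2.998×10^8)/7.400×10^-19 = 2.68×10^-7 m = 268 nm.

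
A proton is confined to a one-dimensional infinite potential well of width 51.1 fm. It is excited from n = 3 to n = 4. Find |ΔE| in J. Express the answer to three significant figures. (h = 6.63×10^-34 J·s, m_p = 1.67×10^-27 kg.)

E_1 = h²/(8m_pL²) = 1.260×10^-14 J.
|ΔE| = |3² − 4²|·E_1 = 7·1.260×10^-14 J = 8.82×10^-14 J.

|ΔE| = 8.82×10^-14 J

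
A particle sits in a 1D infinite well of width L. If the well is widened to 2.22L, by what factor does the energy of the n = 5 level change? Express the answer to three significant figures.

E_n ∝ 1/L², so the energy scales by 1/2.22² = 0.203.

0.203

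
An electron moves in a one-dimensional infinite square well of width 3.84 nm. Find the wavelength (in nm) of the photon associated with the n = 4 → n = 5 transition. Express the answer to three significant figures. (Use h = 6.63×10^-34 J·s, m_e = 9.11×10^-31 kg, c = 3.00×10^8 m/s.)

λ = 5.40×10^3 nm

E_1 = h²/(8m_eL²) = 4.090×10^-21 J, so ΔE = (5² − 4²)E_1 = 3.681×10^-20 J.
λ = hc/ΔE = (6.63×10^-34·3.00×10^8)/3.681×10^-20 = 5.40×10^-6 m = 5.40×10^3 nm.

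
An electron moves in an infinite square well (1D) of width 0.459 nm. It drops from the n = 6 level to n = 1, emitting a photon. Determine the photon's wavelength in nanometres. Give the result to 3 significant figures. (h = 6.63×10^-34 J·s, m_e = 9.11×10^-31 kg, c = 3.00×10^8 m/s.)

E_1 = h²/(8m_eL²) = 2.863×10^-19 J, so ΔE = (6² − 1²)E_1 = 1.002×10^-17 J.
λ = hc/ΔE = (6.63×10^-34·3.00×10^8)/1.002×10^-17 = 1.99×10^-8 m = 19.9 nm.

λ = 19.9 nm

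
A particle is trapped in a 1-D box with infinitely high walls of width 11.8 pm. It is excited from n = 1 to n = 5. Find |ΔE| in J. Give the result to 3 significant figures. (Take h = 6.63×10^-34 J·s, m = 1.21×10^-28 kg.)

E_1 = h²/(8mL²) = 3.261×10^-18 J.
|ΔE| = |1² − 5²|·E_1 = 24·3.261×10^-18 J = 7.83×10^-17 J.

|ΔE| = 7.83×10^-17 J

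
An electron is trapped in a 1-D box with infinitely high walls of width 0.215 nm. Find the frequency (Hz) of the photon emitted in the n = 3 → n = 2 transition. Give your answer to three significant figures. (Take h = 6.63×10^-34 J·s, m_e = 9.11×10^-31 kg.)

E_1 = h²/(8m_eL²) = 1.305×10^-18 J and ΔE = (3² − 2²)E_1 = 6.525×10^-18 J.
f = ΔE/h = 6.525×10^-18/6.63×10^-34 = 9.84×10^15 Hz.

f = 9.84×10^15 Hz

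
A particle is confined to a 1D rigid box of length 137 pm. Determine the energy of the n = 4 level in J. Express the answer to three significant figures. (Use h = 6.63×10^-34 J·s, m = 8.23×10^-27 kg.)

E_4 = 5.69×10^-21 J

For an infinite well E_n = n²h²/(8mL²), so E_1 = h²/(8mL²) = (6.63×10^-34)²/(8·8.23×10^-27·(1.37×10^-10 m)²) = 3.557×10^-22 J.
Then E_4 = 4²·E_1 = 16·3.557×10^-22 J = 5.69×10^-21 J.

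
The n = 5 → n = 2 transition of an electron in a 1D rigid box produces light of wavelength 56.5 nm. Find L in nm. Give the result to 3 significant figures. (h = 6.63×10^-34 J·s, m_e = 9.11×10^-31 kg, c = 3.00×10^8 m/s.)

The photon carries ΔE = hc/λ = 6.63×10^-34·3.00×10^8/5.65×10^-8 m = 3.520×10^-18 J.
Since ΔE = (5² − 2²)E_1, E_1 = 1.676×10^-19 J, and L = h/√(8m_eE_1) = 6.00×10^-10 m = 0.600 nm.

L = 0.600 nm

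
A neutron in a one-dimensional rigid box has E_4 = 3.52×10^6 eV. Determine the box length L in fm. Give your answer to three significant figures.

L = 30.5 fm

From E_n = n²h²/(8m_nL²), L = n·h/√(8m_nE_n).
E_4 = 3.52×10^6 eV = 5.639×10^-13 J, so L = 4·6.626×10^-34/√(8·1.675×10^-27·5.639×10^-13) = 3.05×10^-14 m = 30.5 fm.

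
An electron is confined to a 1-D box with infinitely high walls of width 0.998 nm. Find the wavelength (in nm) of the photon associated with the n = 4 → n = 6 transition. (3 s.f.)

λ = 164 nm

E_1 = h²/(8m_eL²) = 6.049×10^-20 J, so ΔE = (6² − 4²)E_1 = 1.210×10^-18 J.
λ = hc/ΔE = (6.626×10^-34·2.998×10^8)/1.210×10^-18 = 1.64×10^-7 m = 164 nm.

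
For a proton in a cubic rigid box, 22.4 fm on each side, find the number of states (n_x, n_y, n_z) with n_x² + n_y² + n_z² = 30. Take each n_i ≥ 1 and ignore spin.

degeneracy = 6

The level has n_x² + n_y² + n_z² = 30. The ordered positive-integer solutions are (1, 2, 5), (1, 5, 2), (2, 1, 5), (2, 5, 1), (5, 1, 2), (5, 2, 1).
That gives 6 states.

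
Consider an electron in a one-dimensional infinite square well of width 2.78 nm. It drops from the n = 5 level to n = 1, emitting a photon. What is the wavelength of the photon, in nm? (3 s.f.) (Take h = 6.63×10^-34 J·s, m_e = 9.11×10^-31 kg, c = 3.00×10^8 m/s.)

E_1 = h²/(8m_eL²) = 7.804×10^-21 J, so ΔE = (5² − 1²)E_1 = 1.873×10^-19 J.
λ = hc/ΔE = (6.63×10^-34·3.00×10^8)/1.873×10^-19 = 1.06×10^-6 m = 1.06×10^3 nm.

λ = 1.06×10^3 nm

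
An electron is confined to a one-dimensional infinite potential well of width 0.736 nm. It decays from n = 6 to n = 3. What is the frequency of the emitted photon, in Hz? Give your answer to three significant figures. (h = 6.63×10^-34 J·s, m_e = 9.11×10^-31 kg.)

E_1 = h²/(8m_eL²) = 1.113×10^-19 J and ΔE = (6² − 3²)E_1 = 3.005×10^-18 J.
f = ΔE/h = 3.005×10^-18/6.63×10^-34 = 4.53×10^15 Hz.

f = 4.53×10^15 Hz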